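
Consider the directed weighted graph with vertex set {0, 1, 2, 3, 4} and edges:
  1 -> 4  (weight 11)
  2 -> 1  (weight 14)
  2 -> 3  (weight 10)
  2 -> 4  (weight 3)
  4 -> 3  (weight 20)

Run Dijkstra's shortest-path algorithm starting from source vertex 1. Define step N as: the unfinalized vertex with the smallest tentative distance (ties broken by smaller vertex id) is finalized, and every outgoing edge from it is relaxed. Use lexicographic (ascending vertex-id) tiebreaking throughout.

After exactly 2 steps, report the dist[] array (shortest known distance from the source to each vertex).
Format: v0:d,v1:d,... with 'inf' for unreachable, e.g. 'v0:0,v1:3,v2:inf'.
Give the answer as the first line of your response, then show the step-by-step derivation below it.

v0:inf,v1:0,v2:inf,v3:31,v4:11

step 1: dist = v0:inf,v1:0,v2:inf,v3:inf,v4:11
step 2: dist = v0:inf,v1:0,v2:inf,v3:31,v4:11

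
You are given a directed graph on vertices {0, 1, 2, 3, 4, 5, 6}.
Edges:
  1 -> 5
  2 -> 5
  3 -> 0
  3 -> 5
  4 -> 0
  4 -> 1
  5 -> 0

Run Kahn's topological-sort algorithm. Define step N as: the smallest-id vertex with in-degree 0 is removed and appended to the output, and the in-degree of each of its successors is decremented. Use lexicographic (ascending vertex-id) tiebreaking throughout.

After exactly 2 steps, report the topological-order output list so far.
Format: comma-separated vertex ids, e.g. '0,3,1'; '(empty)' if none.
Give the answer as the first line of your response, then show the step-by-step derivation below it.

2,3

step 1: output 2; order=[2]; indeg=(3,1,0,0,0,2,0)
step 2: output 3; order=[2,3]; indeg=(2,1,0,0,0,1,0)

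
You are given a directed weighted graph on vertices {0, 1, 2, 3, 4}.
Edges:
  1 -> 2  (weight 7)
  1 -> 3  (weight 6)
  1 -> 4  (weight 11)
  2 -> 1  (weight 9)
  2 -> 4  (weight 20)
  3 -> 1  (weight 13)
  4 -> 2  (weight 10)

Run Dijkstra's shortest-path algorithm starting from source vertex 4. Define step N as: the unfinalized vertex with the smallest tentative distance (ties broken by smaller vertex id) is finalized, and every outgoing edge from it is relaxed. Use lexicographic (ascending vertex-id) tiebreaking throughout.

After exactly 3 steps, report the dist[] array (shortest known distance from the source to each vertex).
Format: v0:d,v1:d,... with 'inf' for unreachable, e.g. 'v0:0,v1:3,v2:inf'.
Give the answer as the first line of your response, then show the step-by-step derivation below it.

v0:inf,v1:19,v2:10,v3:25,v4:0

step 1: dist = v0:inf,v1:inf,v2:10,v3:inf,v4:0
step 2: dist = v0:inf,v1:19,v2:10,v3:inf,v4:0
step 3: dist = v0:inf,v1:19,v2:10,v3:25,v4:0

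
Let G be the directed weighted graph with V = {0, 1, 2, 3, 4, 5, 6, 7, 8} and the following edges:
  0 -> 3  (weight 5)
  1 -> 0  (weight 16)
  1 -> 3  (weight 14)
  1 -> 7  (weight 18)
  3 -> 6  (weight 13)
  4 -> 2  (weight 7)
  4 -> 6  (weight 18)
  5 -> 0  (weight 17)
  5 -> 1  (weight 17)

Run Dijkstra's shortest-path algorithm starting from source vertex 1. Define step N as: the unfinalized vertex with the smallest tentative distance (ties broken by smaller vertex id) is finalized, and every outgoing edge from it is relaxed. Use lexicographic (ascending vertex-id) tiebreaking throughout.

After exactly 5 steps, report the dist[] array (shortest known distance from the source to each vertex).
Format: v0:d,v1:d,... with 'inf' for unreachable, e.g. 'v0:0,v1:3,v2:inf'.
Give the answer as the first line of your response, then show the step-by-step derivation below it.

v0:16,v1:0,v2:inf,v3:14,v4:inf,v5:inf,v6:27,v7:18,v8:inf

step 1: dist = v0:16,v1:0,v2:inf,v3:14,v4:inf,v5:inf,v6:inf,v7:18,v8:inf
step 2: dist = v0:16,v1:0,v2:inf,v3:14,v4:inf,v5:inf,v6:27,v7:18,v8:inf
step 3: dist = v0:16,v1:0,v2:inf,v3:14,v4:inf,v5:inf,v6:27,v7:18,v8:inf
step 4: dist = v0:16,v1:0,v2:inf,v3:14,v4:inf,v5:inf,v6:27,v7:18,v8:inf
step 5: dist = v0:16,v1:0,v2:inf,v3:14,v4:inf,v5:inf,v6:27,v7:18,v8:inf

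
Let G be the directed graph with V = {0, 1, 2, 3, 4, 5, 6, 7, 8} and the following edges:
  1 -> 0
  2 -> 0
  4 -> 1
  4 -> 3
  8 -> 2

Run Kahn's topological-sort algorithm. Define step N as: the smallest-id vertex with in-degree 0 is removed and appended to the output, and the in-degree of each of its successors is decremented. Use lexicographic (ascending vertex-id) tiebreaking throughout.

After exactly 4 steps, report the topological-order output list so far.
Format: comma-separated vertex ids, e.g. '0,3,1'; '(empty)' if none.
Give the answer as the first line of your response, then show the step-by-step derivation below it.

4,1,3,5

step 1: output 4; order=[4]; indeg=(2,0,1,0,0,0,0,0,0)
step 2: output 1; order=[4,1]; indeg=(1,0,1,0,0,0,0,0,0)
step 3: output 3; order=[4,1,3]; indeg=(1,0,1,0,0,0,0,0,0)
step 4: output 5; order=[4,1,3,5]; indeg=(1,0,1,0,0,0,0,0,0)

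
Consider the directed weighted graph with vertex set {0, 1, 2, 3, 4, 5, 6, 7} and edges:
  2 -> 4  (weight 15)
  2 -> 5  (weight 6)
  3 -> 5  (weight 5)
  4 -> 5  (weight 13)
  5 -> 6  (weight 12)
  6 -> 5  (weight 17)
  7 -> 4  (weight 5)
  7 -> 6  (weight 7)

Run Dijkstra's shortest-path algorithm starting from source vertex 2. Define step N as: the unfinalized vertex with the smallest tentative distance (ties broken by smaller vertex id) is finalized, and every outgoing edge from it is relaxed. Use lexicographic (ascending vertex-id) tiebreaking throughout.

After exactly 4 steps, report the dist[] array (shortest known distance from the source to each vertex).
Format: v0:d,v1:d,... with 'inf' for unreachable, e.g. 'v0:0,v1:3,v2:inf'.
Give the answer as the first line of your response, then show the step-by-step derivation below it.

v0:inf,v1:inf,v2:0,v3:inf,v4:15,v5:6,v6:18,v7:inf

step 1: dist = v0:inf,v1:inf,v2:0,v3:inf,v4:15,v5:6,v6:inf,v7:inf
step 2: dist = v0:inf,v1:inf,v2:0,v3:inf,v4:15,v5:6,v6:18,v7:inf
step 3: dist = v0:inf,v1:inf,v2:0,v3:inf,v4:15,v5:6,v6:18,v7:inf
step 4: dist = v0:inf,v1:inf,v2:0,v3:inf,v4:15,v5:6,v6:18,v7:inf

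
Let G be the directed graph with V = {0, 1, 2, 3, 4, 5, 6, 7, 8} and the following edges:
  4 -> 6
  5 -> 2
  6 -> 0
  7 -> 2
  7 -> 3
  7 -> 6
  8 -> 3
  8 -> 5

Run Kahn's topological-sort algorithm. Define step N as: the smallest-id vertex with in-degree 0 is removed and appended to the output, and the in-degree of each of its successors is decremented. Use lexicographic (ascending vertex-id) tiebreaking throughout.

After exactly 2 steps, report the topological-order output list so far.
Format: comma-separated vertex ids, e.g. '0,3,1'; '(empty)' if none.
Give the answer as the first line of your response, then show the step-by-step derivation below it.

1,4

step 1: output 1; order=[1]; indeg=(1,0,2,2,0,1,2,0,0)
step 2: output 4; order=[1,4]; indeg=(1,0,2,2,0,1,1,0,0)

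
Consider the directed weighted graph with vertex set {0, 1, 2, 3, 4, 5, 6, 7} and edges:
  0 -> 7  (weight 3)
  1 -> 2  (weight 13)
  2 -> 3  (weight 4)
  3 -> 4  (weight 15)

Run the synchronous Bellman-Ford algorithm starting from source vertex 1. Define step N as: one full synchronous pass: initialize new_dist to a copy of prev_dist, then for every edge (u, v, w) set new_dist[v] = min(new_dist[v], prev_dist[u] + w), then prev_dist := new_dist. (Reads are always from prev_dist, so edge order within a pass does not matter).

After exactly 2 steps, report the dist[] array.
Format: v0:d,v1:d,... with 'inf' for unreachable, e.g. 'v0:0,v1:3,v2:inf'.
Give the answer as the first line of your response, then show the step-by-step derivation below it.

v0:inf,v1:0,v2:13,v3:17,v4:inf,v5:inf,v6:inf,v7:inf

step 1: dist = v0:inf,v1:0,v2:13,v3:inf,v4:inf,v5:inf,v6:inf,v7:inf
step 2: dist = v0:inf,v1:0,v2:13,v3:17,v4:inf,v5:inf,v6:inf,v7:inf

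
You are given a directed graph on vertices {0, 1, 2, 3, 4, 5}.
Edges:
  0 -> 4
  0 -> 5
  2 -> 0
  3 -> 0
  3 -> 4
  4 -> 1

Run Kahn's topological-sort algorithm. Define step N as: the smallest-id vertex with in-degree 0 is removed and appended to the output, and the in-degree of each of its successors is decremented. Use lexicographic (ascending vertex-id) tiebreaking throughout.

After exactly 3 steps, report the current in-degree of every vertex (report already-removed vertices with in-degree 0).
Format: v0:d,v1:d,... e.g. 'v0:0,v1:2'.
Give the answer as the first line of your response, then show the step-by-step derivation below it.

v0:0,v1:1,v2:0,v3:0,v4:0,v5:0

step 1: output 2; order=[2]; indeg=(1,1,0,0,2,1)
step 2: output 3; order=[2,3]; indeg=(0,1,0,0,1,1)
step 3: output 0; order=[2,3,0]; indeg=(0,1,0,0,0,0)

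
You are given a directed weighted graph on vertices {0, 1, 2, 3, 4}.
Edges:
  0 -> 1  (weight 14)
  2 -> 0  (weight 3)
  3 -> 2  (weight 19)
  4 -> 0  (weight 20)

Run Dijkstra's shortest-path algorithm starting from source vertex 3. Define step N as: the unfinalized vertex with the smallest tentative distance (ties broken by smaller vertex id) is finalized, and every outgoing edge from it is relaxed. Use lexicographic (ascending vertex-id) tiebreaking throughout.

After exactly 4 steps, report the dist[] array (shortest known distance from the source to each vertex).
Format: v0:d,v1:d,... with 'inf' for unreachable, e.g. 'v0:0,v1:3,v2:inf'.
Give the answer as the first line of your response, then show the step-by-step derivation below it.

v0:22,v1:36,v2:19,v3:0,v4:inf

step 1: dist = v0:inf,v1:inf,v2:19,v3:0,v4:inf
step 2: dist = v0:22,v1:inf,v2:19,v3:0,v4:inf
step 3: dist = v0:22,v1:36,v2:19,v3:0,v4:inf
step 4: dist = v0:22,v1:36,v2:19,v3:0,v4:inf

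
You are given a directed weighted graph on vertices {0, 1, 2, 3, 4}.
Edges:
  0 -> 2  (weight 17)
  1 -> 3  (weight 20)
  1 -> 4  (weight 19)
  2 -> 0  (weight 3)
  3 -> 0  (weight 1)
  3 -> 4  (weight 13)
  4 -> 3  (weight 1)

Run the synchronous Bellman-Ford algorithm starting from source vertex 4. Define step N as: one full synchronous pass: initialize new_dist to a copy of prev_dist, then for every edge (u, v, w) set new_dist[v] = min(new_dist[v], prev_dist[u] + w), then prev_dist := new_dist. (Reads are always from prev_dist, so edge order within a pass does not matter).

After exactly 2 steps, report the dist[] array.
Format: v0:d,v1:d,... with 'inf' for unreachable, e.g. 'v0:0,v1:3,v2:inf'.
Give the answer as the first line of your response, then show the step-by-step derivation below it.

v0:2,v1:inf,v2:inf,v3:1,v4:0

step 1: dist = v0:inf,v1:inf,v2:inf,v3:1,v4:0
step 2: dist = v0:2,v1:inf,v2:inf,v3:1,v4:0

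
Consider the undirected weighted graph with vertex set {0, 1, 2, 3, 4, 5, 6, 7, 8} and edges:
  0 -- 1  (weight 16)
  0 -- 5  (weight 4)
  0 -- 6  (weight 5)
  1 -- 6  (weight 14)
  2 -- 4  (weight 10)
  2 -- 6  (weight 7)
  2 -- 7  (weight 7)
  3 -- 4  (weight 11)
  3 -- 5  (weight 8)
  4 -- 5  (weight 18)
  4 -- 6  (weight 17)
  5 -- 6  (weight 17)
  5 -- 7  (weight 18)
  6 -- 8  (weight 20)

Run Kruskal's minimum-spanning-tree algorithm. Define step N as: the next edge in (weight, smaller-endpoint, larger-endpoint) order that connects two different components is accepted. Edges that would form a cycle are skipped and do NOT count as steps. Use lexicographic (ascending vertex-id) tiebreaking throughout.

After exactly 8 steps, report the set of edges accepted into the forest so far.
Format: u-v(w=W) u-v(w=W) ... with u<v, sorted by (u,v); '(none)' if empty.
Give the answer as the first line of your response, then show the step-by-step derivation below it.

0-5(w=4) 0-6(w=5) 1-6(w=14) 2-4(w=10) 2-6(w=7) 2-7(w=7) 3-5(w=8) 6-8(w=20)

step 1: add edge 0-5 (w=4); MST = {0-5(w=4)}
step 2: add edge 0-6 (w=5); MST = {0-5(w=4) 0-6(w=5)}
step 3: add edge 2-6 (w=7); MST = {0-5(w=4) 0-6(w=5) 2-6(w=7)}
step 4: add edge 2-7 (w=7); MST = {0-5(w=4) 0-6(w=5) 2-6(w=7) 2-7(w=7)}
step 5: add edge 3-5 (w=8); MST = {0-5(w=4) 0-6(w=5) 2-6(w=7) 2-7(w=7) 3-5(w=8)}
step 6: add edge 2-4 (w=10); MST = {0-5(w=4) 0-6(w=5) 2-4(w=10) 2-6(w=7) 2-7(w=7) 3-5(w=8)}
step 7: add edge 1-6 (w=14); MST = {0-5(w=4) 0-6(w=5) 1-6(w=14) 2-4(w=10) 2-6(w=7) 2-7(w=7) 3-5(w=8)}
step 8: add edge 6-8 (w=20); MST = {0-5(w=4) 0-6(w=5) 1-6(w=14) 2-4(w=10) 2-6(w=7) 2-7(w=7) 3-5(w=8) 6-8(w=20)}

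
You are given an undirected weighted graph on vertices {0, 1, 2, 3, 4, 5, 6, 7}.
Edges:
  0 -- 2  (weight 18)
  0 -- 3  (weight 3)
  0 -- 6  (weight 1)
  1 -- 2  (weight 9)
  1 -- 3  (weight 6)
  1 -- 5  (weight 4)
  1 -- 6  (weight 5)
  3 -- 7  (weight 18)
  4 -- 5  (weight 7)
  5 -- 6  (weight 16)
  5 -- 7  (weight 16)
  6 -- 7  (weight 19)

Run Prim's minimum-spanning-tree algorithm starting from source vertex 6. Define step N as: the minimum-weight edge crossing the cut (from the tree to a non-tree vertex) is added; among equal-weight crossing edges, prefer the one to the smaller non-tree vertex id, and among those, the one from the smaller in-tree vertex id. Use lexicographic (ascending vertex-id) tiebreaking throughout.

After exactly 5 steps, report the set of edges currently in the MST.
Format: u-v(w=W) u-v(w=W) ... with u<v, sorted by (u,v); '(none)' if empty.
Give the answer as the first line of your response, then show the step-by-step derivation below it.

0-3(w=3) 0-6(w=1) 1-5(w=4) 1-6(w=5) 4-5(w=7)

step 1: add edge 0-6 (w=1); MST = {0-6(w=1)}
step 2: add edge 0-3 (w=3); MST = {0-3(w=3) 0-6(w=1)}
step 3: add edge 1-6 (w=5); MST = {0-3(w=3) 0-6(w=1) 1-6(w=5)}
step 4: add edge 1-5 (w=4); MST = {0-3(w=3) 0-6(w=1) 1-5(w=4) 1-6(w=5)}
step 5: add edge 4-5 (w=7); MST = {0-3(w=3) 0-6(w=1) 1-5(w=4) 1-6(w=5) 4-5(w=7)}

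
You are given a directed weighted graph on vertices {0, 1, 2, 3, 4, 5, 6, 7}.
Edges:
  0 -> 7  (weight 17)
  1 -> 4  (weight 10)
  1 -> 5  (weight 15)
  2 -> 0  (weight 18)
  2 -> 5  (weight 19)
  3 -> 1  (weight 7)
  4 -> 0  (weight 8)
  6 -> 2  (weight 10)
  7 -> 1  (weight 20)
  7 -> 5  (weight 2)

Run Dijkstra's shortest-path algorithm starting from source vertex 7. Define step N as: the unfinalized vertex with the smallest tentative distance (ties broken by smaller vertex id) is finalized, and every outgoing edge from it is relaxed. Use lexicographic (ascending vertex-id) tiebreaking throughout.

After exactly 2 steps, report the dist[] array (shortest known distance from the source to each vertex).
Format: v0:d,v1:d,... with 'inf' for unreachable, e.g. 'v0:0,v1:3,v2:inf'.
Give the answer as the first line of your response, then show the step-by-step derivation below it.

v0:inf,v1:20,v2:inf,v3:inf,v4:inf,v5:2,v6:inf,v7:0

step 1: dist = v0:inf,v1:20,v2:inf,v3:inf,v4:inf,v5:2,v6:inf,v7:0
step 2: dist = v0:inf,v1:20,v2:inf,v3:inf,v4:inf,v5:2,v6:inf,v7:0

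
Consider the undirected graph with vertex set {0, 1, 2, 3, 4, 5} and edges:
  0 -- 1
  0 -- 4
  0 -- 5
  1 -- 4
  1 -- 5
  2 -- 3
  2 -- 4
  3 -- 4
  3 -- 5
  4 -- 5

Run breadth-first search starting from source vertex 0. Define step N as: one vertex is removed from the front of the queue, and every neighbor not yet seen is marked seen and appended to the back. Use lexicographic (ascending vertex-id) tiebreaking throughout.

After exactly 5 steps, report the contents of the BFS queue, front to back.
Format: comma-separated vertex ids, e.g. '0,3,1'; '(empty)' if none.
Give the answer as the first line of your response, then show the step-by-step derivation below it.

3

step 1: dequeue 0; queue=[1,4,5]; order=0
step 2: dequeue 1; queue=[4,5]; order=0,1
step 3: dequeue 4; queue=[5,2,3]; order=0,1,4
step 4: dequeue 5; queue=[2,3]; order=0,1,4,5
step 5: dequeue 2; queue=[3]; order=0,1,4,5,2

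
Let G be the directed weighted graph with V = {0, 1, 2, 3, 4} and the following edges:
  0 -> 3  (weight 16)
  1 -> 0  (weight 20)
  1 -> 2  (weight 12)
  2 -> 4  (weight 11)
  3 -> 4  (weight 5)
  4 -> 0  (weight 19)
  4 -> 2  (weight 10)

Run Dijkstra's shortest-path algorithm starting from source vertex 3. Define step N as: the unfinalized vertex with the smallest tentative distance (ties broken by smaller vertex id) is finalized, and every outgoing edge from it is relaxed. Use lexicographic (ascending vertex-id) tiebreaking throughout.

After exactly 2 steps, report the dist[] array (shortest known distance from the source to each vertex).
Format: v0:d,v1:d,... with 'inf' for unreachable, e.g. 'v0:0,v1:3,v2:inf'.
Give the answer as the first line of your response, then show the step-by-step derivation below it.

v0:24,v1:inf,v2:15,v3:0,v4:5

step 1: dist = v0:inf,v1:inf,v2:inf,v3:0,v4:5
step 2: dist = v0:24,v1:inf,v2:15,v3:0,v4:5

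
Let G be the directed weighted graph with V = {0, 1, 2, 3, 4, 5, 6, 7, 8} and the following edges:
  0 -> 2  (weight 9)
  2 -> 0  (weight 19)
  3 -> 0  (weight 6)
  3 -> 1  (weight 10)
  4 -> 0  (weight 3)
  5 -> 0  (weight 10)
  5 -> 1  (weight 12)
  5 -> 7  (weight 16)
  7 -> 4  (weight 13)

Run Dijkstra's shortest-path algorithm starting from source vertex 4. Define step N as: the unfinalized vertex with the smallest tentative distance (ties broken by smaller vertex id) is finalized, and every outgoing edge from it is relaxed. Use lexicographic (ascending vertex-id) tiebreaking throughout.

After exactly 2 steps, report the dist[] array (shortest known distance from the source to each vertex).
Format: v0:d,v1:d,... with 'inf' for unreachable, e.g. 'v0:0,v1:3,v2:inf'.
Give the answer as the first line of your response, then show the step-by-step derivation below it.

v0:3,v1:inf,v2:12,v3:inf,v4:0,v5:inf,v6:inf,v7:inf,v8:inf

step 1: dist = v0:3,v1:inf,v2:inf,v3:inf,v4:0,v5:inf,v6:inf,v7:inf,v8:inf
step 2: dist = v0:3,v1:inf,v2:12,v3:inf,v4:0,v5:inf,v6:inf,v7:inf,v8:inf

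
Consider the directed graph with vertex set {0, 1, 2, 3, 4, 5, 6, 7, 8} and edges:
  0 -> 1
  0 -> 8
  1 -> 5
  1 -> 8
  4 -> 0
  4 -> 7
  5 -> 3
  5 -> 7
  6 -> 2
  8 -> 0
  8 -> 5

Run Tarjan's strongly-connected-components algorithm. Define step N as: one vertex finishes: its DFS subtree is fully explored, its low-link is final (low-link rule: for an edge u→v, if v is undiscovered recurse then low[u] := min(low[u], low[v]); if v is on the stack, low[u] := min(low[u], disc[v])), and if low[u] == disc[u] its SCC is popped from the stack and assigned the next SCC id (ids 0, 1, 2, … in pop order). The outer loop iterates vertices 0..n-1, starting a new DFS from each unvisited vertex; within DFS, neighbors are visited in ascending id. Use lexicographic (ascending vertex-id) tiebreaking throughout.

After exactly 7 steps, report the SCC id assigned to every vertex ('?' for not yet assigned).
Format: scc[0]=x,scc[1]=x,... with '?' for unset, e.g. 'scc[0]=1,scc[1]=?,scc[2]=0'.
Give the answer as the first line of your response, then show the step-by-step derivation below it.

scc[0]=3,scc[1]=3,scc[2]=4,scc[3]=0,scc[4]=?,scc[5]=2,scc[6]=?,scc[7]=1,scc[8]=3

step 1: low=(low[0]=0,low[1]=1,low[2]=?,low[3]=3,low[4]=?,low[5]=2,low[6]=?,low[7]=?,low[8]=?); scc=(scc[0]=?,scc[1]=?,scc[2]=?,scc[3]=0,scc[4]=?,scc[5]=?,scc[6]=?,scc[7]=?,scc[8]=?)
step 2: low=(low[0]=0,low[1]=1,low[2]=?,low[3]=3,low[4]=?,low[5]=2,low[6]=?,low[7]=4,low[8]=?); scc=(scc[0]=?,scc[1]=?,scc[2]=?,scc[3]=0,scc[4]=?,scc[5]=?,scc[6]=?,scc[7]=1,scc[8]=?)
step 3: low=(low[0]=0,low[1]=1,low[2]=?,low[3]=3,low[4]=?,low[5]=2,low[6]=?,low[7]=4,low[8]=?); scc=(scc[0]=?,scc[1]=?,scc[2]=?,scc[3]=0,scc[4]=?,scc[5]=2,scc[6]=?,scc[7]=1,scc[8]=?)
step 4: low=(low[0]=0,low[1]=1,low[2]=?,low[3]=3,low[4]=?,low[5]=2,low[6]=?,low[7]=4,low[8]=0); scc=(scc[0]=?,scc[1]=?,scc[2]=?,scc[3]=0,scc[4]=?,scc[5]=2,scc[6]=?,scc[7]=1,scc[8]=?)
step 5: low=(low[0]=0,low[1]=0,low[2]=?,low[3]=3,low[4]=?,low[5]=2,low[6]=?,low[7]=4,low[8]=0); scc=(scc[0]=?,scc[1]=?,scc[2]=?,scc[3]=0,scc[4]=?,scc[5]=2,scc[6]=?,scc[7]=1,scc[8]=?)
step 6: low=(low[0]=0,low[1]=0,low[2]=?,low[3]=3,low[4]=?,low[5]=2,low[6]=?,low[7]=4,low[8]=0); scc=(scc[0]=3,scc[1]=3,scc[2]=?,scc[3]=0,scc[4]=?,scc[5]=2,scc[6]=?,scc[7]=1,scc[8]=3)
step 7: low=(low[0]=0,low[1]=0,low[2]=6,low[3]=3,low[4]=?,low[5]=2,low[6]=?,low[7]=4,low[8]=0); scc=(scc[0]=3,scc[1]=3,scc[2]=4,scc[3]=0,scc[4]=?,scc[5]=2,scc[6]=?,scc[7]=1,scc[8]=3)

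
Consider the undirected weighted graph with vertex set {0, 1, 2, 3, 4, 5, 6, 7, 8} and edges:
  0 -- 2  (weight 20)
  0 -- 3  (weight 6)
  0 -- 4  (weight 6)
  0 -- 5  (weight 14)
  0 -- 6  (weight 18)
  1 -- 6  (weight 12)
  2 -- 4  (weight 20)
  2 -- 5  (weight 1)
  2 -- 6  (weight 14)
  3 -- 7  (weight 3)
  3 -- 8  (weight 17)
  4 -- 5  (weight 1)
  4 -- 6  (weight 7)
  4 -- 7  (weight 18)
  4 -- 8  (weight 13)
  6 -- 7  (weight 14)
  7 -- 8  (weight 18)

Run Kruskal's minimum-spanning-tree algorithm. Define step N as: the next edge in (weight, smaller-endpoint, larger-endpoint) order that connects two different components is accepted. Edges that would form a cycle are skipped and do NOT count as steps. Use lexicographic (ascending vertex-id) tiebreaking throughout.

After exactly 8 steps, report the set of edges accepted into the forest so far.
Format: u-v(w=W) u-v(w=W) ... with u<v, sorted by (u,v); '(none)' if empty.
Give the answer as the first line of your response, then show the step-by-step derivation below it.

0-3(w=6) 0-4(w=6) 1-6(w=12) 2-5(w=1) 3-7(w=3) 4-5(w=1) 4-6(w=7) 4-8(w=13)

step 1: add edge 2-5 (w=1); MST = {2-5(w=1)}
step 2: add edge 4-5 (w=1); MST = {2-5(w=1) 4-5(w=1)}
step 3: add edge 3-7 (w=3); MST = {2-5(w=1) 3-7(w=3) 4-5(w=1)}
step 4: add edge 0-3 (w=6); MST = {0-3(w=6) 2-5(w=1) 3-7(w=3) 4-5(w=1)}
step 5: add edge 0-4 (w=6); MST = {0-3(w=6) 0-4(w=6) 2-5(w=1) 3-7(w=3) 4-5(w=1)}
step 6: add edge 4-6 (w=7); MST = {0-3(w=6) 0-4(w=6) 2-5(w=1) 3-7(w=3) 4-5(w=1) 4-6(w=7)}
step 7: add edge 1-6 (w=12); MST = {0-3(w=6) 0-4(w=6) 1-6(w=12) 2-5(w=1) 3-7(w=3) 4-5(w=1) 4-6(w=7)}
step 8: add edge 4-8 (w=13); MST = {0-3(w=6) 0-4(w=6) 1-6(w=12) 2-5(w=1) 3-7(w=3) 4-5(w=1) 4-6(w=7) 4-8(w=13)}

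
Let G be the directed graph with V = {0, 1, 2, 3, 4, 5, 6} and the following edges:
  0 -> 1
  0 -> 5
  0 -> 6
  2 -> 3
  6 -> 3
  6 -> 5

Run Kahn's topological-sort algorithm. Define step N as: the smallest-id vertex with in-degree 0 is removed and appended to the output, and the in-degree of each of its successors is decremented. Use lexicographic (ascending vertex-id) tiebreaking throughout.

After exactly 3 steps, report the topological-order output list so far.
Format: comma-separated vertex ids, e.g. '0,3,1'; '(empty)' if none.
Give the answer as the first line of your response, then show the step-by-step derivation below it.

0,1,2

step 1: output 0; order=[0]; indeg=(0,0,0,2,0,1,0)
step 2: output 1; order=[0,1]; indeg=(0,0,0,2,0,1,0)
step 3: output 2; order=[0,1,2]; indeg=(0,0,0,1,0,1,0)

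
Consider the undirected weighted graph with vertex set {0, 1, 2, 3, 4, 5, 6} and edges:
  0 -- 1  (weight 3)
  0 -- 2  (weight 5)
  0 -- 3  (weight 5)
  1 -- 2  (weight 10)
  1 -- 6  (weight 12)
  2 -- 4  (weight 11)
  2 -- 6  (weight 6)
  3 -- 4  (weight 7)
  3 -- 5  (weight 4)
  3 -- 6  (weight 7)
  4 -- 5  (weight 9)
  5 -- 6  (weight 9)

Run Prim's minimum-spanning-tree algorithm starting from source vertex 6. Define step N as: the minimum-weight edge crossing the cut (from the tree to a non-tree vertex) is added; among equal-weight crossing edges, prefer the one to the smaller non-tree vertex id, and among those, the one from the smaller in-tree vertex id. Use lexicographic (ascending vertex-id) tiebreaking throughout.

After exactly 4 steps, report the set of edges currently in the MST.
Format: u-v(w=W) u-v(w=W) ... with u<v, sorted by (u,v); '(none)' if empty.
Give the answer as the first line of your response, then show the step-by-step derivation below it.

0-1(w=3) 0-2(w=5) 0-3(w=5) 2-6(w=6)

step 1: add edge 2-6 (w=6); MST = {2-6(w=6)}
step 2: add edge 0-2 (w=5); MST = {0-2(w=5) 2-6(w=6)}
step 3: add edge 0-1 (w=3); MST = {0-1(w=3) 0-2(w=5) 2-6(w=6)}
step 4: add edge 0-3 (w=5); MST = {0-1(w=3) 0-2(w=5) 0-3(w=5) 2-6(w=6)}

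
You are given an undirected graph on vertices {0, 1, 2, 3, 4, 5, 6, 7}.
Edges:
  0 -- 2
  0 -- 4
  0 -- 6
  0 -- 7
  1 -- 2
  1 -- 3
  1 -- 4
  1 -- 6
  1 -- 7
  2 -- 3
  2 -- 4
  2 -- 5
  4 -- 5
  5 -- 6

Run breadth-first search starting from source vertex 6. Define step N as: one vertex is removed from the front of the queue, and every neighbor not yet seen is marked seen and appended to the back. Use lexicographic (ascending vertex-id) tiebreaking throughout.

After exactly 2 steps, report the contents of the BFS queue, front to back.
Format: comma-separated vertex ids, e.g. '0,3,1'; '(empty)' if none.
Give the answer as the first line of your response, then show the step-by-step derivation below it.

1,5,2,4,7

step 1: dequeue 6; queue=[0,1,5]; order=6
step 2: dequeue 0; queue=[1,5,2,4,7]; order=6,0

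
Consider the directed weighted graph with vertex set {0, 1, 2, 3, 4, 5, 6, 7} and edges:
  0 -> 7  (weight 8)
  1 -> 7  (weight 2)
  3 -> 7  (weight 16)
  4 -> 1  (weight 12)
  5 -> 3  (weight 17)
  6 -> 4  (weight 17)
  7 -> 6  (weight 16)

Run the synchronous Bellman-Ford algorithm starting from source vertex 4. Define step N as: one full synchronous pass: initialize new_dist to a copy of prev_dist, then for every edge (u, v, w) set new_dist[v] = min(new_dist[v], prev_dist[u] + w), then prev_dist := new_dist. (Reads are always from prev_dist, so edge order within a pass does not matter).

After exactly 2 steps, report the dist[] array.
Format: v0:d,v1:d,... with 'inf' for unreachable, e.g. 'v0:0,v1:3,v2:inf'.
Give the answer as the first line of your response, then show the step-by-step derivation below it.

v0:inf,v1:12,v2:inf,v3:inf,v4:0,v5:inf,v6:inf,v7:14

step 1: dist = v0:inf,v1:12,v2:inf,v3:inf,v4:0,v5:inf,v6:inf,v7:inf
step 2: dist = v0:inf,v1:12,v2:inf,v3:inf,v4:0,v5:inf,v6:inf,v7:14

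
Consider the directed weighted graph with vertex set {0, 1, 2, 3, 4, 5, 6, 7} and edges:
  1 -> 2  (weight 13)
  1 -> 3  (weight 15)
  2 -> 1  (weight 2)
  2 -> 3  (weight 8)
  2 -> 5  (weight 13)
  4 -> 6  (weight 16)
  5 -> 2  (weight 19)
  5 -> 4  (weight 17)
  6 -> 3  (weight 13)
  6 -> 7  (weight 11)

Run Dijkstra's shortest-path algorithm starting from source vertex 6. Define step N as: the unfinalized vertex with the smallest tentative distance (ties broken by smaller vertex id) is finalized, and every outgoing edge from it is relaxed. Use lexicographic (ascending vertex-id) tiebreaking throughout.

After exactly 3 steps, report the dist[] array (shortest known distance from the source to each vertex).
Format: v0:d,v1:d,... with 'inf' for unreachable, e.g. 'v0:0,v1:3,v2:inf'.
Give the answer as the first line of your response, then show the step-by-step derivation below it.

v0:inf,v1:inf,v2:inf,v3:13,v4:inf,v5:inf,v6:0,v7:11

step 1: dist = v0:inf,v1:inf,v2:inf,v3:13,v4:inf,v5:inf,v6:0,v7:11
step 2: dist = v0:inf,v1:inf,v2:inf,v3:13,v4:inf,v5:inf,v6:0,v7:11
step 3: dist = v0:inf,v1:inf,v2:inf,v3:13,v4:inf,v5:inf,v6:0,v7:11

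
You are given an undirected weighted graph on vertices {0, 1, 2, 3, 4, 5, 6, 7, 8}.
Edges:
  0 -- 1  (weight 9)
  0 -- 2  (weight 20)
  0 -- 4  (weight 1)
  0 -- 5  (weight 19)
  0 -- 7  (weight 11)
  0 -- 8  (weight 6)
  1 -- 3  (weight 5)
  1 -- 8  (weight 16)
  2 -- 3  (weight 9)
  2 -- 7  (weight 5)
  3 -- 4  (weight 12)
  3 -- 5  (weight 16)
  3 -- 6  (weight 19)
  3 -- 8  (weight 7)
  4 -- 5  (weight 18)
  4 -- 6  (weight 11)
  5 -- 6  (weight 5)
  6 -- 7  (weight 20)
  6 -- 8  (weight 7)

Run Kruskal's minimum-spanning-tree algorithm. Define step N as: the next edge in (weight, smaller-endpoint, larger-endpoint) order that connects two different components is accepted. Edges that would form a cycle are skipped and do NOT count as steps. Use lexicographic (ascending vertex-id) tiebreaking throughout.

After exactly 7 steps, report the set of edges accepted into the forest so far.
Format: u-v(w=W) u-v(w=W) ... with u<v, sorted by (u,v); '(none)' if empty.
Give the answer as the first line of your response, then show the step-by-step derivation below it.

0-4(w=1) 0-8(w=6) 1-3(w=5) 2-7(w=5) 3-8(w=7) 5-6(w=5) 6-8(w=7)

step 1: add edge 0-4 (w=1); MST = {0-4(w=1)}
step 2: add edge 1-3 (w=5); MST = {0-4(w=1) 1-3(w=5)}
step 3: add edge 2-7 (w=5); MST = {0-4(w=1) 1-3(w=5) 2-7(w=5)}
step 4: add edge 5-6 (w=5); MST = {0-4(w=1) 1-3(w=5) 2-7(w=5) 5-6(w=5)}
step 5: add edge 0-8 (w=6); MST = {0-4(w=1) 0-8(w=6) 1-3(w=5) 2-7(w=5) 5-6(w=5)}
step 6: add edge 3-8 (w=7); MST = {0-4(w=1) 0-8(w=6) 1-3(w=5) 2-7(w=5) 3-8(w=7) 5-6(w=5)}
step 7: add edge 6-8 (w=7); MST = {0-4(w=1) 0-8(w=6) 1-3(w=5) 2-7(w=5) 3-8(w=7) 5-6(w=5) 6-8(w=7)}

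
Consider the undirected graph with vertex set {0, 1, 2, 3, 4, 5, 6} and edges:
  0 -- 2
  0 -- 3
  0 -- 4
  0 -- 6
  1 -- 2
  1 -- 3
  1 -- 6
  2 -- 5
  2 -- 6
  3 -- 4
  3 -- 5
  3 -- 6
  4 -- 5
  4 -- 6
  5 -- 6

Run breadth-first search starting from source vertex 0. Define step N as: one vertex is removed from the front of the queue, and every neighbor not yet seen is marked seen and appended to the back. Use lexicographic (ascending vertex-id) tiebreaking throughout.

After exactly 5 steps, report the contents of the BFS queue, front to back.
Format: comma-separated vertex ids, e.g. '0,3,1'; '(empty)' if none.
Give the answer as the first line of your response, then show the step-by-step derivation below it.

1,5

step 1: dequeue 0; queue=[2,3,4,6]; order=0
step 2: dequeue 2; queue=[3,4,6,1,5]; order=0,2
step 3: dequeue 3; queue=[4,6,1,5]; order=0,2,3
step 4: dequeue 4; queue=[6,1,5]; order=0,2,3,4
step 5: dequeue 6; queue=[1,5]; order=0,2,3,4,6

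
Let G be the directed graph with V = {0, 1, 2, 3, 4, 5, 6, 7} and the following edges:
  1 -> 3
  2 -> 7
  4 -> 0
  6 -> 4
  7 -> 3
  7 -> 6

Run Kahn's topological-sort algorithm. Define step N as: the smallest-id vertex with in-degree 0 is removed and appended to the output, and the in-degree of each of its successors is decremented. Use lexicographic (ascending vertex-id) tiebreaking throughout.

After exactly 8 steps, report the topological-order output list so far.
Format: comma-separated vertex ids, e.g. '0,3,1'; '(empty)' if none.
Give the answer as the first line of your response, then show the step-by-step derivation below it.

1,2,5,7,3,6,4,0

step 1: output 1; order=[1]; indeg=(1,0,0,1,1,0,1,1)
step 2: output 2; order=[1,2]; indeg=(1,0,0,1,1,0,1,0)
step 3: output 5; order=[1,2,5]; indeg=(1,0,0,1,1,0,1,0)
step 4: output 7; order=[1,2,5,7]; indeg=(1,0,0,0,1,0,0,0)
step 5: output 3; order=[1,2,5,7,3]; indeg=(1,0,0,0,1,0,0,0)
step 6: output 6; order=[1,2,5,7,3,6]; indeg=(1,0,0,0,0,0,0,0)
step 7: output 4; order=[1,2,5,7,3,6,4]; indeg=(0,0,0,0,0,0,0,0)
step 8: output 0; order=[1,2,5,7,3,6,4,0]; indeg=(0,0,0,0,0,0,0,0)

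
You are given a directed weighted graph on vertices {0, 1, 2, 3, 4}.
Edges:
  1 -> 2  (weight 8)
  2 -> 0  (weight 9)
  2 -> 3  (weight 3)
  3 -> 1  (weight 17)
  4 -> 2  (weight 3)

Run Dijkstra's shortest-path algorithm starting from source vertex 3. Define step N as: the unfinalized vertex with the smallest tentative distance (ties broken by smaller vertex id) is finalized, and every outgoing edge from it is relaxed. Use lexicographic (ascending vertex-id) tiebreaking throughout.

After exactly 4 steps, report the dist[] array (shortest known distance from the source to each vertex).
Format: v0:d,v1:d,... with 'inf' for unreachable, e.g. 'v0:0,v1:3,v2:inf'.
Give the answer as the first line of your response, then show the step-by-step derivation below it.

v0:34,v1:17,v2:25,v3:0,v4:inf

step 1: dist = v0:inf,v1:17,v2:inf,v3:0,v4:inf
step 2: dist = v0:inf,v1:17,v2:25,v3:0,v4:inf
step 3: dist = v0:34,v1:17,v2:25,v3:0,v4:inf
step 4: dist = v0:34,v1:17,v2:25,v3:0,v4:inf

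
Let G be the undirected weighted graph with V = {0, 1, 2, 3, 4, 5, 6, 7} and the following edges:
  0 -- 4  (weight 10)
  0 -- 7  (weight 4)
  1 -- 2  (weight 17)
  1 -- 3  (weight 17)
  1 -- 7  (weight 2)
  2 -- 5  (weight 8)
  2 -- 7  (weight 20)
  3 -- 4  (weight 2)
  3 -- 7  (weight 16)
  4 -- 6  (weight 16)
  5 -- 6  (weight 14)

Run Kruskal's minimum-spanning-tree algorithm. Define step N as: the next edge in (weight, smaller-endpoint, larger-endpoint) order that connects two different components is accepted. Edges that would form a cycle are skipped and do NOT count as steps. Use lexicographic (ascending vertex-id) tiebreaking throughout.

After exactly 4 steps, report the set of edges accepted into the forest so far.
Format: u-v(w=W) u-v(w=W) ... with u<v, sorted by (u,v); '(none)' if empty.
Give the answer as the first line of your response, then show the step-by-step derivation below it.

0-7(w=4) 1-7(w=2) 2-5(w=8) 3-4(w=2)

step 1: add edge 1-7 (w=2); MST = {1-7(w=2)}
step 2: add edge 3-4 (w=2); MST = {1-7(w=2) 3-4(w=2)}
step 3: add edge 0-7 (w=4); MST = {0-7(w=4) 1-7(w=2) 3-4(w=2)}
step 4: add edge 2-5 (w=8); MST = {0-7(w=4) 1-7(w=2) 2-5(w=8) 3-4(w=2)}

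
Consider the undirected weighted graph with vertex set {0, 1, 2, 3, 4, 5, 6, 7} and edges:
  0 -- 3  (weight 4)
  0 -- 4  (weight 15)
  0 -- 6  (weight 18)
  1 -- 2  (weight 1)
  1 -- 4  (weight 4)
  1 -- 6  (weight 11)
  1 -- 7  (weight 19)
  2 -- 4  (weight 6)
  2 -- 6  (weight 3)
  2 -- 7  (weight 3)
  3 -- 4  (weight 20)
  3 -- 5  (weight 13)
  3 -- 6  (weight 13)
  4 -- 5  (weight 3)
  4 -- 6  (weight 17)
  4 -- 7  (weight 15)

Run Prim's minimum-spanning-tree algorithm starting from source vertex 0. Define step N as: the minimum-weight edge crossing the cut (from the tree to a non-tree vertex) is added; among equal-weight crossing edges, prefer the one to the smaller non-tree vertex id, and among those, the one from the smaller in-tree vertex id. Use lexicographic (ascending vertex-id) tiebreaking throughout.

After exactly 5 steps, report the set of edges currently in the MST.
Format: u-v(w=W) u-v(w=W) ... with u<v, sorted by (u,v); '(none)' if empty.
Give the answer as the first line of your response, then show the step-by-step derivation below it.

0-3(w=4) 1-2(w=1) 1-4(w=4) 3-5(w=13) 4-5(w=3)

step 1: add edge 0-3 (w=4); MST = {0-3(w=4)}
step 2: add edge 3-5 (w=13); MST = {0-3(w=4) 3-5(w=13)}
step 3: add edge 4-5 (w=3); MST = {0-3(w=4) 3-5(w=13) 4-5(w=3)}
step 4: add edge 1-4 (w=4); MST = {0-3(w=4) 1-4(w=4) 3-5(w=13) 4-5(w=3)}
step 5: add edge 1-2 (w=1); MST = {0-3(w=4) 1-2(w=1) 1-4(w=4) 3-5(w=13) 4-5(w=3)}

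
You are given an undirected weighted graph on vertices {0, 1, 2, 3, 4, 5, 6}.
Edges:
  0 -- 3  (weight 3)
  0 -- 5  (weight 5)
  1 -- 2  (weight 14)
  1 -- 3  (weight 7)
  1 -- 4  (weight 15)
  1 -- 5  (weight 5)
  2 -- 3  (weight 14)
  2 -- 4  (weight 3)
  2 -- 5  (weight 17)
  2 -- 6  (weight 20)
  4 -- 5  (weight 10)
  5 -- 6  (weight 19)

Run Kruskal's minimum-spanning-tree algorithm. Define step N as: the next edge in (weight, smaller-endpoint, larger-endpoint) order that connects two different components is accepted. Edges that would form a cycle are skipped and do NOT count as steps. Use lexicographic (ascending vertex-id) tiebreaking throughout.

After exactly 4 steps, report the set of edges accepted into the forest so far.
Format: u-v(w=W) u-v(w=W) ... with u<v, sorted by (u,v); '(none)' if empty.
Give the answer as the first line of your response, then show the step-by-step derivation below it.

0-3(w=3) 0-5(w=5) 1-5(w=5) 2-4(w=3)

step 1: add edge 0-3 (w=3); MST = {0-3(w=3)}
step 2: add edge 2-4 (w=3); MST = {0-3(w=3) 2-4(w=3)}
step 3: add edge 0-5 (w=5); MST = {0-3(w=3) 0-5(w=5) 2-4(w=3)}
step 4: add edge 1-5 (w=5); MST = {0-3(w=3) 0-5(w=5) 1-5(w=5) 2-4(w=3)}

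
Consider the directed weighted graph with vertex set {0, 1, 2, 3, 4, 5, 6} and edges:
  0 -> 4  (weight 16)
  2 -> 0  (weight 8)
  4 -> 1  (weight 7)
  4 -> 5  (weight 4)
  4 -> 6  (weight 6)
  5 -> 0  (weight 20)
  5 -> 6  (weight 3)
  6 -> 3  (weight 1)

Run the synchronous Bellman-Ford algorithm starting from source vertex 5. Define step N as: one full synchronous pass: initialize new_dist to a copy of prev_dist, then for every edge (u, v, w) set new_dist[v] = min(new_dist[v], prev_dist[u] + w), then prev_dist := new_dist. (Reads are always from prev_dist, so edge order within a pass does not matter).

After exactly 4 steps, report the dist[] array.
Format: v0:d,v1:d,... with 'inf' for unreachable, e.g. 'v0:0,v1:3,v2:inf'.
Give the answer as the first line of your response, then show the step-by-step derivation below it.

v0:20,v1:43,v2:inf,v3:4,v4:36,v5:0,v6:3

step 1: dist = v0:20,v1:inf,v2:inf,v3:inf,v4:inf,v5:0,v6:3
step 2: dist = v0:20,v1:inf,v2:inf,v3:4,v4:36,v5:0,v6:3
step 3: dist = v0:20,v1:43,v2:inf,v3:4,v4:36,v5:0,v6:3
step 4: dist = v0:20,v1:43,v2:inf,v3:4,v4:36,v5:0,v6:3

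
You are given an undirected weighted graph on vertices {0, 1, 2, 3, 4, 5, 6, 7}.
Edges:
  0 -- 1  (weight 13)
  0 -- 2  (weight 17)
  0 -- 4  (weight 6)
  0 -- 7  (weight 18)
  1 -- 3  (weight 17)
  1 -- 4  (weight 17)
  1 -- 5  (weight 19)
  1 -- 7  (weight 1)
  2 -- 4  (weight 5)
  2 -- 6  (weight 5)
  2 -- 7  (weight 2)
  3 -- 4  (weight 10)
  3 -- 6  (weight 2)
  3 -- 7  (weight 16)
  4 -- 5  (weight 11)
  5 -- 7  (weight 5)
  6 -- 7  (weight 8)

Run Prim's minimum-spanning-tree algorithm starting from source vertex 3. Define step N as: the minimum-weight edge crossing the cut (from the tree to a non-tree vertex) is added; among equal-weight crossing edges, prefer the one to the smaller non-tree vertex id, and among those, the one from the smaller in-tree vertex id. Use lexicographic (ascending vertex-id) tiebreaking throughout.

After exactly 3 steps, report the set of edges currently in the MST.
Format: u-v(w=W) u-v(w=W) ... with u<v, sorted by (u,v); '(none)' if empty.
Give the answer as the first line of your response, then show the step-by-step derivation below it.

2-6(w=5) 2-7(w=2) 3-6(w=2)

step 1: add edge 3-6 (w=2); MST = {3-6(w=2)}
step 2: add edge 2-6 (w=5); MST = {2-6(w=5) 3-6(w=2)}
step 3: add edge 2-7 (w=2); MST = {2-6(w=5) 2-7(w=2) 3-6(w=2)}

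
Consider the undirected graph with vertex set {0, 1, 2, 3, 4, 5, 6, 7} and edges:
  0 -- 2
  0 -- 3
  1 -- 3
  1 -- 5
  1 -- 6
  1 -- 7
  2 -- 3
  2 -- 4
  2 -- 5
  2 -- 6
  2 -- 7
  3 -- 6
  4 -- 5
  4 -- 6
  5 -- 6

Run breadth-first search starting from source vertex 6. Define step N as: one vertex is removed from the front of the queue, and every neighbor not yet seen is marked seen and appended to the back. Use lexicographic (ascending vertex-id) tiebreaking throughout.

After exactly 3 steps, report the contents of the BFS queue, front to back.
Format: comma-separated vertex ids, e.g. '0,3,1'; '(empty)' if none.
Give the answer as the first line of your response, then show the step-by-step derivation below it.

3,4,5,7,0

step 1: dequeue 6; queue=[1,2,3,4,5]; order=6
step 2: dequeue 1; queue=[2,3,4,5,7]; order=6,1
step 3: dequeue 2; queue=[3,4,5,7,0]; order=6,1,2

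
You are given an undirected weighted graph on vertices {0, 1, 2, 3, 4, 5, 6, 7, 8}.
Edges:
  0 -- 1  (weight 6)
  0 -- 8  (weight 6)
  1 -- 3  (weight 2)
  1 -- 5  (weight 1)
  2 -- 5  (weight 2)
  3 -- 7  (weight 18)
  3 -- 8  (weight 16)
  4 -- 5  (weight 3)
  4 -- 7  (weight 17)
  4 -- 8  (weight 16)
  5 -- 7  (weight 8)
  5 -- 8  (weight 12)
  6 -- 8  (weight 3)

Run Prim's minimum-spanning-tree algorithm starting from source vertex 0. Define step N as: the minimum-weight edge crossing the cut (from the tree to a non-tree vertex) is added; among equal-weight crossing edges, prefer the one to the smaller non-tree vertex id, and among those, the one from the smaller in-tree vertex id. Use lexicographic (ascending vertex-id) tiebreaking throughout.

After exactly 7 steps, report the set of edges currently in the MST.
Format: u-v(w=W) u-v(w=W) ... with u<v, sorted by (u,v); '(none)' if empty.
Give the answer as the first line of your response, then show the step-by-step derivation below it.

0-1(w=6) 0-8(w=6) 1-3(w=2) 1-5(w=1) 2-5(w=2) 4-5(w=3) 6-8(w=3)

step 1: add edge 0-1 (w=6); MST = {0-1(w=6)}
step 2: add edge 1-5 (w=1); MST = {0-1(w=6) 1-5(w=1)}
step 3: add edge 2-5 (w=2); MST = {0-1(w=6) 1-5(w=1) 2-5(w=2)}
step 4: add edge 1-3 (w=2); MST = {0-1(w=6) 1-3(w=2) 1-5(w=1) 2-5(w=2)}
step 5: add edge 4-5 (w=3); MST = {0-1(w=6) 1-3(w=2) 1-5(w=1) 2-5(w=2) 4-5(w=3)}
step 6: add edge 0-8 (w=6); MST = {0-1(w=6) 0-8(w=6) 1-3(w=2) 1-5(w=1) 2-5(w=2) 4-5(w=3)}
step 7: add edge 6-8 (w=3); MST = {0-1(w=6) 0-8(w=6) 1-3(w=2) 1-5(w=1) 2-5(w=2) 4-5(w=3) 6-8(w=3)}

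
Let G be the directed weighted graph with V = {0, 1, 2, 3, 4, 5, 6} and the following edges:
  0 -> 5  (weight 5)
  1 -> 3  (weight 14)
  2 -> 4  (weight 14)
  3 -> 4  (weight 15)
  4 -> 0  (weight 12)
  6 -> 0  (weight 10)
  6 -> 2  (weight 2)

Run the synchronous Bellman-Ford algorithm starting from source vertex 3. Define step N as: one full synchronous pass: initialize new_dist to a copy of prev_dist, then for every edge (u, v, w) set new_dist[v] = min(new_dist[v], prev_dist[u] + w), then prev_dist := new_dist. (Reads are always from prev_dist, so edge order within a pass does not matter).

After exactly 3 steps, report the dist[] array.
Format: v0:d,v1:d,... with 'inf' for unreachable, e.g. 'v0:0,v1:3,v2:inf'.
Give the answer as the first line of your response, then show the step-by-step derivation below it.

v0:27,v1:inf,v2:inf,v3:0,v4:15,v5:32,v6:inf

step 1: dist = v0:inf,v1:inf,v2:inf,v3:0,v4:15,v5:inf,v6:inf
step 2: dist = v0:27,v1:inf,v2:inf,v3:0,v4:15,v5:inf,v6:inf
step 3: dist = v0:27,v1:inf,v2:inf,v3:0,v4:15,v5:32,v6:inf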